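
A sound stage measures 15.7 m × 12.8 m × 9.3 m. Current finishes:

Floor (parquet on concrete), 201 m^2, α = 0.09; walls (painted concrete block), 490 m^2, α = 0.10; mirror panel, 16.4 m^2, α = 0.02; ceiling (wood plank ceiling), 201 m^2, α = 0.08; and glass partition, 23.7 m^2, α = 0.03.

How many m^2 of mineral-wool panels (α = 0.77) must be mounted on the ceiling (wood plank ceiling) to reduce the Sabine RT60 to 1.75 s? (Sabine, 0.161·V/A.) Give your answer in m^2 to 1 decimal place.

Total absorption A₁ = 201*0.09 + 490*0.10 + 16.4*0.02 + 201*0.08 + 23.7*0.03
  = 18.090 + 49.000 + 0.328 + 16.080 + 0.711 = 84.209 m^2 sabins.
V = 1868.928 m³. Target absorption A₂ = 0.161 × 1868.928 / 1.75 = 171.941 sabins.
ΔA needed = 171.941 − 84.209 = 87.732 sabins.
Each m^2 of panel replacing the ceiling (wood plank ceiling) adds (0.77 − 0.08) = 0.69 sabins.
Panel area = 87.732 / 0.69 = 127.1 m^2.

127.1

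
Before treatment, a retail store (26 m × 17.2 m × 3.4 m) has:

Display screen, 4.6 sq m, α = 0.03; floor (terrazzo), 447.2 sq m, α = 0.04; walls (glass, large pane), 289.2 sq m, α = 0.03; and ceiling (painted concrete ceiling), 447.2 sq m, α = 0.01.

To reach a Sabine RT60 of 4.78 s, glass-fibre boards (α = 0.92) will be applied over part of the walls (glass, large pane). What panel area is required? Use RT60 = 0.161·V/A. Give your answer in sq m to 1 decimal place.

Summing Sᵢαᵢ: 0.138 + 17.888 + 8.676 + 4.472 → A₁ = 31.174 sabins.
Required A₂ = 0.161·1520.48/4.78 = 51.213 sabins.
Absorption to add: 51.213 − 31.174 = 20.039 sabins.
Each sq m of panel replacing the walls (glass, large pane) adds (0.92 − 0.03) = 0.89 sabins.
Area = ΔA/Δα = 20.039/0.89 = 22.5 sq m.

22.5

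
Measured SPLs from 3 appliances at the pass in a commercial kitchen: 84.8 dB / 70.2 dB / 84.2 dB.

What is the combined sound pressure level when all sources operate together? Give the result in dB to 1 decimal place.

87.6 dB

Converting to relative power and adding: 10^(84.8/10) + 10^(70.2/10) + 10^(84.2/10) = 5.755e+08.
L_total = 10·log₁₀(5.755e+08) = 87.6 dB.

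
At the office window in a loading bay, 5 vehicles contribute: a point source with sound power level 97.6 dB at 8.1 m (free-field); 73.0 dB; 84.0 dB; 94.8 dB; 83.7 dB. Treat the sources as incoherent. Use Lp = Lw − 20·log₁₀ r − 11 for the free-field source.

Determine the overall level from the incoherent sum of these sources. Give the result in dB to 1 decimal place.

Source at 8.1 m: Lp = 97.6 − 20·log₁₀(8.1) − 11 = 68.4 dB.
Σ 10^(Lᵢ/10) = 3.532e+09.
Combined level = 10 log₁₀(3.532e+09) = 95.5 dB.

95.5 dB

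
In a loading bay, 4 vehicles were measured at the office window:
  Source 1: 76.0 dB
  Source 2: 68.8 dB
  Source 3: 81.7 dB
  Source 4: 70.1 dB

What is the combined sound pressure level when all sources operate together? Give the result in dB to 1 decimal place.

Converting to relative power and adding: 10^(76.0/10) + 10^(68.8/10) + 10^(81.7/10) + 10^(70.1/10) = 2.055e+08.
Back to dB: 10·log₁₀ Σ = 83.1 dB.

83.1 dB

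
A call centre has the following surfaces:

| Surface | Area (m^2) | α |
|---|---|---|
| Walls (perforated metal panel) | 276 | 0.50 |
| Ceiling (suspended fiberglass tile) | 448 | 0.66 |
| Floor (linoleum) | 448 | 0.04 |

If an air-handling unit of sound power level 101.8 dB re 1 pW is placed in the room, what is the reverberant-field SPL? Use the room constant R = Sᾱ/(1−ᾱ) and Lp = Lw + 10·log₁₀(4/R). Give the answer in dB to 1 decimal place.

79.2 dB

Σ(Sᵢαᵢ) = 276·0.50 + 448·0.66 + 448·0.04 = 451.600; total area S = 1172.0 m^2.
ᾱ = 451.600/1172.0 = 0.3853; R = Sᾱ/(1−ᾱ) = 451.600/(1−0.3853) = 734.667 m^2.
Lp = 101.8 + 10·log₁₀(4/734.667) = 101.8 + (-22.64) = 79.2 dB.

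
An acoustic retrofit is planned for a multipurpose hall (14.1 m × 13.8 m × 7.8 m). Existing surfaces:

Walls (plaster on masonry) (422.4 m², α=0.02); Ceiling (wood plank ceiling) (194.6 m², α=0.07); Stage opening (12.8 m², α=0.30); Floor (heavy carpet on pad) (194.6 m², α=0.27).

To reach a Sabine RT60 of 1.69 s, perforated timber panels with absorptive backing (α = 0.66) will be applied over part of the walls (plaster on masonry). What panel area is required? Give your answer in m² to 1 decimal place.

103.3

A₁ = Σ Sᵢαᵢ = 422.4·0.02 + 194.6·0.07 + 12.8·0.30 + 194.6·0.27 = 78.452 sabins.
V = 1517.724 m³. Target absorption A₂ = 0.161 × 1517.724 / 1.69 = 144.588 sabins.
Absorption to add: 144.588 − 78.452 = 66.136 sabins.
Each m² of panel replacing the walls (plaster on masonry) adds (0.66 − 0.02) = 0.64 sabins.
Area = ΔA/Δα = 66.136/0.64 = 103.3 m².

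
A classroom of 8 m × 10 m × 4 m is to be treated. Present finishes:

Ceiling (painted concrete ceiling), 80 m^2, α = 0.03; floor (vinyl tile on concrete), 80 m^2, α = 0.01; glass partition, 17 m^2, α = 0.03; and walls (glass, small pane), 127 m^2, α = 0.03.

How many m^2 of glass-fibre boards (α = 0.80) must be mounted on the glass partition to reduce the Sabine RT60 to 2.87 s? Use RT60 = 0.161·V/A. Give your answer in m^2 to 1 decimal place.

13.5

Summing Sᵢαᵢ: 2.400 + 0.800 + 0.510 + 3.810 → A₁ = 7.520 sabins.
V = 320 m³. Target absorption A₂ = 0.161 × 320 / 2.87 = 17.951 sabins.
ΔA needed = 17.951 − 7.520 = 10.431 sabins.
Each m^2 of panel replacing the glass partition adds (0.80 − 0.03) = 0.77 sabins.
Area = ΔA/Δα = 10.431/0.77 = 13.5 m^2.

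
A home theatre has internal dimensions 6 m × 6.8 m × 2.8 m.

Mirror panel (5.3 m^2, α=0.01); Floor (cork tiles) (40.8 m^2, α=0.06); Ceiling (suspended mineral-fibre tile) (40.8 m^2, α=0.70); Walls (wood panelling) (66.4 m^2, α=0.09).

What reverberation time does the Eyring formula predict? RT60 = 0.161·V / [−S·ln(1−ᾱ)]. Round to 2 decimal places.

Total surface area S = 5.3 + 40.8 + 40.8 + 66.4 = 153.3 m^2.
Absorption A = 5.3·0.01 + 40.8·0.06 + 40.8·0.70 + 66.4·0.09 = 37.037 sabins.
Mean coefficient ᾱ = A/S = 0.2416.
−S·ln(1−ᾱ) = −153.3 × ln(1 − 0.2416) = 42.394.
V = 6 × 6.8 × 2.8 = 114.24 m³.
RT60 = 0.161 × 114.24 / 42.394 = 0.43 s.

0.43 s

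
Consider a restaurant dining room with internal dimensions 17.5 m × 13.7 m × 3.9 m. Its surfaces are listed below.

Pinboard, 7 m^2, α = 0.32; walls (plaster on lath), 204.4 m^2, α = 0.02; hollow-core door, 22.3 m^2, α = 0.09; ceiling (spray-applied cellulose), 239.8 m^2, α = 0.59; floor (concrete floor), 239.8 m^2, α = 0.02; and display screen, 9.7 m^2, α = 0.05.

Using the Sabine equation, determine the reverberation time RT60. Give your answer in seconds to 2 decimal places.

0.97 seconds

A = Σ Sᵢαᵢ = 7*0.32 + 204.4*0.02 + 22.3*0.09 + 239.8*0.59 + 239.8*0.02 + 9.7*0.05 = 155.098 sabins.
Volume V = 17.5 × 13.7 × 3.9 = 935.025 m³.
Sabine: RT60 = 0.161 × 935.025 / 155.098 = 0.97 s.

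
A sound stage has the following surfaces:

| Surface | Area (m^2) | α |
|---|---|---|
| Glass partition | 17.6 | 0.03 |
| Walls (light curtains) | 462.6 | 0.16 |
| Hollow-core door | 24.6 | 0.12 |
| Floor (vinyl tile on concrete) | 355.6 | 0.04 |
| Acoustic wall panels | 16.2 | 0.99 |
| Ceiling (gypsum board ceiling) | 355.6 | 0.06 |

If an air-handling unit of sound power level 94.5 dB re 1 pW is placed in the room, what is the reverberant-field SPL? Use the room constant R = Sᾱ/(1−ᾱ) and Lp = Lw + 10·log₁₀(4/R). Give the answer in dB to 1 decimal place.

78.9 dB

Σ(Sᵢαᵢ) = 17.6×0.03 + 462.6×0.16 + 24.6×0.12 + 355.6×0.04 + 16.2×0.99 + 355.6×0.06 = 129.094; total area S = 1232.2 m^2.
ᾱ = 129.094/1232.2 = 0.1048; R = Sᾱ/(1−ᾱ) = 129.094/(1−0.1048) = 144.207 m^2.
Lp = 94.5 + 10·log₁₀(4/144.207) = 94.5 + (-15.57) = 78.9 dB.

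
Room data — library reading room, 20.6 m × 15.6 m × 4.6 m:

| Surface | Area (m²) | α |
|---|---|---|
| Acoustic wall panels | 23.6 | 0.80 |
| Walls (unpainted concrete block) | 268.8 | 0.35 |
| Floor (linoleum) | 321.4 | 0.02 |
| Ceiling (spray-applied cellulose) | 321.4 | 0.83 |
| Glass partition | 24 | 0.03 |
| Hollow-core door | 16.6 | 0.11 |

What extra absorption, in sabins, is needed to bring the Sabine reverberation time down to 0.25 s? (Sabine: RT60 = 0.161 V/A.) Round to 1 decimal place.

Summing Sᵢαᵢ: 18.880 + 94.080 + 6.428 + 266.762 + 0.720 + 1.826 → A₁ = 388.696 sabins.
Target A₂ = 0.161·1478.256/0.25 = 951.997 sabins (V = 1478.256 m³).
ΔA = A₂ − A₁ = 951.997 − 388.696 = 563.3 sabins.

563.3 sabins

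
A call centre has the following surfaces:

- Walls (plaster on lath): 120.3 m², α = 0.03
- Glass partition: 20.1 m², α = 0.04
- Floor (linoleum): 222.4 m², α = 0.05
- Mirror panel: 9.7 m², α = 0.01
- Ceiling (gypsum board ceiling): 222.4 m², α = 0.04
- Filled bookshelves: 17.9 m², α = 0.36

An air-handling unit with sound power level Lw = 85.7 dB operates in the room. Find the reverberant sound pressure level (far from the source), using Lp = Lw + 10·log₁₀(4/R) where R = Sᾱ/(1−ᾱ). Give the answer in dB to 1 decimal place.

76.6 dB

A = 30.970 sabins; S = 612.8 m².
ᾱ = 0.0505, so room constant R = A/(1−ᾱ) = 32.617 m².
Lp = Lw + 10 log₁₀(4/R) = 85.7 -9.11 = 76.6 dB.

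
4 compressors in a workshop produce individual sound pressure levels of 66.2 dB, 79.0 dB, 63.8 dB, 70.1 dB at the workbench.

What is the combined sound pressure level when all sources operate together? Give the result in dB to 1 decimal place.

79.8 dB

Converting to relative power and adding: 10^(66.2/10) + 10^(79.0/10) + 10^(63.8/10) + 10^(70.1/10) = 9.623e+07.
L_total = 10·log₁₀(9.623e+07) = 79.8 dB.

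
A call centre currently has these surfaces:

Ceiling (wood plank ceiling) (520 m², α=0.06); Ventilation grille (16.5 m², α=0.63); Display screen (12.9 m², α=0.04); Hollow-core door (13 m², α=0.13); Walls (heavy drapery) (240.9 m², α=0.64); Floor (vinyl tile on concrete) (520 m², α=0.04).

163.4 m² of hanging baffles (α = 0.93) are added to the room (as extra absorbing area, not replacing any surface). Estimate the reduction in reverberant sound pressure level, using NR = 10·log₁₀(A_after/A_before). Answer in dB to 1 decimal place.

2.3 dB

Equivalent absorption area: A_before = 520·0.06 + 16.5·0.63 + 12.9·0.04 + 13·0.13 + 240.9·0.64 + 520·0.04 = 218.777 m².
Treatment contributes 163.4·0.93 = 151.962 sabins.
A_after = 218.777 + 151.962 = 370.739 sabins.
Reduction = 10 log₁₀(A_after/A_before) = 10 log₁₀(1.6946) = 2.3 dB.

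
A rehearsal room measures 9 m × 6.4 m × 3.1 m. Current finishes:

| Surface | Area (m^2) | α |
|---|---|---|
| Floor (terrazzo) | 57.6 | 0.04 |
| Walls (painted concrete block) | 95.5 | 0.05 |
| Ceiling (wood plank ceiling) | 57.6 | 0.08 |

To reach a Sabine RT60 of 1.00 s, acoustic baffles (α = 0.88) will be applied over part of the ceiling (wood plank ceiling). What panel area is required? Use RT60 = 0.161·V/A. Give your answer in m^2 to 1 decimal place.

21.3

Total absorption A₁ = 57.6·0.04 + 95.5·0.05 + 57.6·0.08
  = 2.304 + 4.775 + 4.608 = 11.687 m^2 sabins.
Required A₂ = 0.161·178.56/1.00 = 28.748 sabins.
Absorption to add: 28.748 − 11.687 = 17.061 sabins.
Net gain per m^2: Δα = 0.88 − 0.08 = 0.80.
Panel area = 17.061 / 0.80 = 21.3 m^2.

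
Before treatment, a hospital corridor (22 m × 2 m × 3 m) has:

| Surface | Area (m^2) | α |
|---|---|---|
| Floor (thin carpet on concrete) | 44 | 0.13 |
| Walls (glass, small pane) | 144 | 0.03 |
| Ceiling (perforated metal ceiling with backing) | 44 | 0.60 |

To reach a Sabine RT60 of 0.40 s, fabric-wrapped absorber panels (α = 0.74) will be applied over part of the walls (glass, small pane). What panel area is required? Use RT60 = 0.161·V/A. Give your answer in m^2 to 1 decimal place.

23.5

Equivalent absorption area: A₁ = 44*0.13 + 144*0.03 + 44*0.60 = 36.440 m^2.
V = 132 m³. Target absorption A₂ = 0.161 × 132 / 0.40 = 53.130 sabins.
ΔA needed = 53.130 − 36.440 = 16.690 sabins.
Each m^2 of panel replacing the walls (glass, small pane) adds (0.74 − 0.03) = 0.71 sabins.
Panel area = 16.690 / 0.71 = 23.5 m^2.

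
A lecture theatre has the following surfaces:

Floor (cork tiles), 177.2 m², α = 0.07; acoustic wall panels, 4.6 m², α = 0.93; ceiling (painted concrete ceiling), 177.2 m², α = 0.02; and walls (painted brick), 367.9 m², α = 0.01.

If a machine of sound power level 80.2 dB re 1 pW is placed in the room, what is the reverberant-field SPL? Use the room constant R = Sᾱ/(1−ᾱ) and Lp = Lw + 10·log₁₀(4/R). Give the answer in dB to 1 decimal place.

72.3 dB

A = 23.905 sabins; S = 726.9 m².
ᾱ = 0.0329, so room constant R = A/(1−ᾱ) = 24.718 m².
Lp = 80.2 + 10·log₁₀(4/24.718) = 80.2 + (-7.91) = 72.3 dB.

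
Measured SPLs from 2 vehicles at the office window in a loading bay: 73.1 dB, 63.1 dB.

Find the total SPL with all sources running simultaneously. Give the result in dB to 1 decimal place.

Converting to relative power and adding: 10^(73.1/10) + 10^(63.1/10) = 2.246e+07.
L_total = 10·log₁₀(2.246e+07) = 73.5 dB.

73.5 dB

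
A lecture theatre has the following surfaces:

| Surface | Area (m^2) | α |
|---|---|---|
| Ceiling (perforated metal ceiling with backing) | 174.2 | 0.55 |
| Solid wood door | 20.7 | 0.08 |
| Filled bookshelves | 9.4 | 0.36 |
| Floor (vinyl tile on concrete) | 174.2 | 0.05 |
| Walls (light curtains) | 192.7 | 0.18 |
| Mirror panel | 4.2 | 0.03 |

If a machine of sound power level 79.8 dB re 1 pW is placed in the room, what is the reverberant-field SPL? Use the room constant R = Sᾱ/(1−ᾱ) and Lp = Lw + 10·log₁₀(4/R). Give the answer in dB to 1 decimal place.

63.0 dB

A = 144.372 sabins; S = 575.4 m^2.
ᾱ = 0.2509, so room constant R = A/(1−ᾱ) = 192.727 m^2.
Lp = 79.8 + 10·log₁₀(4/192.727) = 79.8 + (-16.83) = 63.0 dB.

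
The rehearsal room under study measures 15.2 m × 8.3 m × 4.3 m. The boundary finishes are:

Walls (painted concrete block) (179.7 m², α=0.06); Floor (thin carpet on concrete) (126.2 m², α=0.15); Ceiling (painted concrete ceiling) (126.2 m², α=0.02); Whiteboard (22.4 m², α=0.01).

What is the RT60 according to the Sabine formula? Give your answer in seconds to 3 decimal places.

Total absorption A = 179.7×0.06 + 126.2×0.15 + 126.2×0.02 + 22.4×0.01
  = 10.782 + 18.930 + 2.524 + 0.224 = 32.460 m² sabins.
V = 15.2·8.3·4.3 = 542.488 m³.
T = 0.161 V/A = 0.161·542.488/32.460 = 2.691 s.

2.691 s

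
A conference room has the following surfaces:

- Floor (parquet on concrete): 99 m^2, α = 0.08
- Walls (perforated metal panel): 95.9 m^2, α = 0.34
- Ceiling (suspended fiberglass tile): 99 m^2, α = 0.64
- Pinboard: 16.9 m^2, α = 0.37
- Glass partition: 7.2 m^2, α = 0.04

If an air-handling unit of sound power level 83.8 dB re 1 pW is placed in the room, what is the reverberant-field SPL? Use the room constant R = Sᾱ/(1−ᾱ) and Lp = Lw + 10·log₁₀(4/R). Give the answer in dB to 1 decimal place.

67.5 dB

A = 110.427 sabins; S = 318.0 m^2.
ᾱ = 110.427/318.0 = 0.3473; R = Sᾱ/(1−ᾱ) = 110.427/(1−0.3473) = 169.185 m^2.
Lp = Lw + 10 log₁₀(4/R) = 83.8 -16.26 = 67.5 dB.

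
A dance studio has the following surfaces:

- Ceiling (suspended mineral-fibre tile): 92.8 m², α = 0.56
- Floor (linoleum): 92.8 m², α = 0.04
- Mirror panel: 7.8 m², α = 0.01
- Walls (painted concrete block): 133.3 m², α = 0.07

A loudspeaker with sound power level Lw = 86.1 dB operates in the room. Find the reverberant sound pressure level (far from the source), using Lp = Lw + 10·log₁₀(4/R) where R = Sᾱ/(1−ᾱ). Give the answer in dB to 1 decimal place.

Σ(Sᵢαᵢ) = 92.8·0.56 + 92.8·0.04 + 7.8·0.01 + 133.3·0.07 = 65.089; total area S = 326.7 m².
ᾱ = 0.1992, so room constant R = A/(1−ᾱ) = 81.280 m².
Lp = Lw + 10 log₁₀(4/R) = 86.1 -13.08 = 73.0 dB.

73.0 dB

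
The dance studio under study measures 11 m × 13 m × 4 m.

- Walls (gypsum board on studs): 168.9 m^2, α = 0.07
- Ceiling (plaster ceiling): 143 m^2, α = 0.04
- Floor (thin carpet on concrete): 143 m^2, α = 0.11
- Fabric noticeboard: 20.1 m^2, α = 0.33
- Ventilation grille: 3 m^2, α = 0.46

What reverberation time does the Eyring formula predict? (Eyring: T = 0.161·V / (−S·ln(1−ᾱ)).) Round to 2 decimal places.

2.13 s

Total surface area S = 168.9 + 143 + 143 + 20.1 + 3 = 478.0 m^2.
Absorption A = 168.9·0.07 + 143·0.04 + 143·0.11 + 20.1·0.33 + 3·0.46 = 41.286 sabins.
ᾱ = 41.286 / 478.0 = 0.0864.
Eyring denominator: −S ln(1−ᾱ) = 43.193.
V = 11 × 13 × 4 = 572 m³.
T = 0.161·V/[−S·ln(1−ᾱ)] = 0.161·572/43.193 = 2.13 s.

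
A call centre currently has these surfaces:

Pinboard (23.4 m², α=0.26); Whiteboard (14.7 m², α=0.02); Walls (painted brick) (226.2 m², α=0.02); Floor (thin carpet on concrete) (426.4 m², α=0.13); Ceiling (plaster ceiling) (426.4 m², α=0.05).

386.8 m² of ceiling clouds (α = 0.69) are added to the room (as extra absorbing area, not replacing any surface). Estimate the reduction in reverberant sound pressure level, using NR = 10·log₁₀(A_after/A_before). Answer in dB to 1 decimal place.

Summing Sᵢαᵢ: 6.084 + 0.294 + 4.524 + 55.432 + 21.320 → A_before = 87.654 sabins.
Treatment contributes 386.8·0.69 = 266.892 sabins.
A_after = 87.654 + 266.892 = 354.546 sabins.
NR = 10·log₁₀(354.546/87.654) = 6.1 dB.

6.1 dB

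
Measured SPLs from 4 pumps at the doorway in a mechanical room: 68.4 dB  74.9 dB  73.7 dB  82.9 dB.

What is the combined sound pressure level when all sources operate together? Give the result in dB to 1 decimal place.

Sum in the linear (power) domain: Σ 10^(Lᵢ/10) = 10^(68.4/10) + 10^(74.9/10) + 10^(73.7/10) + 10^(82.9/10) = 2.562e+08.
L_total = 10·log₁₀(2.562e+08) = 84.1 dB.

84.1 dB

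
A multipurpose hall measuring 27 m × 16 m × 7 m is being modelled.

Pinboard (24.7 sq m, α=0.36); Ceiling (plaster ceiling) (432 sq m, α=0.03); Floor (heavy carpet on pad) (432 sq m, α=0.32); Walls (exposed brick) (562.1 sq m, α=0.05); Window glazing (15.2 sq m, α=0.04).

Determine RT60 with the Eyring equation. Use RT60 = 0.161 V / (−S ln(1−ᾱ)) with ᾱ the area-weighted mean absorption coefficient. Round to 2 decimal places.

S = Σ Sᵢ = 1466.0 sq m.
Σ(Sᵢαᵢ) = 24.7·0.36 + 432·0.03 + 432·0.32 + 562.1·0.05 + 15.2·0.04 = 188.805.
ᾱ = 188.805 / 1466.0 = 0.1288.
−S·ln(1−ᾱ) = −1466.0 × ln(1 − 0.1288) = 202.138.
V = 27 × 16 × 7 = 3024 m³.
T = 0.161·V/[−S·ln(1−ᾱ)] = 0.161·3024/202.138 = 2.41 s.

2.41 s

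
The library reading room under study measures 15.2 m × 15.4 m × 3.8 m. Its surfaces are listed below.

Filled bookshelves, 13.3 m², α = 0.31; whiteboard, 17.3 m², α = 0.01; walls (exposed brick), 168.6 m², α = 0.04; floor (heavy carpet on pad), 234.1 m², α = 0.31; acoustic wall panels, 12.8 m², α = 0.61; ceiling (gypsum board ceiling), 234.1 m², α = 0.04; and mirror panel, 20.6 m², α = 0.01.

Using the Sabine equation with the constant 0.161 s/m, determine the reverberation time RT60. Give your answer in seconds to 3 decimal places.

A = Σ Sᵢαᵢ = 13.3*0.31 + 17.3*0.01 + 168.6*0.04 + 234.1*0.31 + 12.8*0.61 + 234.1*0.04 + 20.6*0.01 = 100.989 sabins.
Room volume: 889.504 m³.
Sabine: RT60 = 0.161 × 889.504 / 100.989 = 1.418 s.

1.418 s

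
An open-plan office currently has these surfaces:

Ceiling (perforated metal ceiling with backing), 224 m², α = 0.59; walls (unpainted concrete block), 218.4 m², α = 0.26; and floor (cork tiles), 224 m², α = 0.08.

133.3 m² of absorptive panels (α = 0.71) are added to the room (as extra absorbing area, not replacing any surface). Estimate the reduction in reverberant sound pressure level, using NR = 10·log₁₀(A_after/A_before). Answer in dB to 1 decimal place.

Summing Sᵢαᵢ: 132.160 + 56.784 + 17.920 → A_before = 206.864 sabins.
Treatment contributes 133.3·0.71 = 94.643 sabins.
New total A_after = 301.507 sabins.
NR = 10·log₁₀(301.507/206.864) = 1.6 dB.

1.6 dB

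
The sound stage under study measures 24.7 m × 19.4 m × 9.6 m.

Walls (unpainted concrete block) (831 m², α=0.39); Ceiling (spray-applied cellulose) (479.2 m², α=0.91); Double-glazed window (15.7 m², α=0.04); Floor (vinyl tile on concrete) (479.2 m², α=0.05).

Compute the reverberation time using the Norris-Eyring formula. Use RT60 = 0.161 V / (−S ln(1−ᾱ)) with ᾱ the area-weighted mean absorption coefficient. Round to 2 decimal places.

0.72 sec

S = Σ Sᵢ = 1805.1 m².
Σ(Sᵢαᵢ) = 831·0.39 + 479.2·0.91 + 15.7·0.04 + 479.2·0.05 = 784.750.
ᾱ = 784.750 / 1805.1 = 0.4347.
Eyring denominator: −S ln(1−ᾱ) = 1029.627.
V = 24.7 × 19.4 × 9.6 = 4600.128 m³.
T = 0.161·V/[−S·ln(1−ᾱ)] = 0.161·4600.128/1029.627 = 0.72 s.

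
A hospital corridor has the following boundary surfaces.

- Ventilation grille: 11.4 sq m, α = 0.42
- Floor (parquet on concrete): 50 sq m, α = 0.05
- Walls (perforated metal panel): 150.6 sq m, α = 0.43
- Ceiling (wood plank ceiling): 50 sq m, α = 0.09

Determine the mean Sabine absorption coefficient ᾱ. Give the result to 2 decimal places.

0.29

S = Σ Sᵢ = 11.4 + 50 + 150.6 + 50 = 262.0 sq m.
A = 11.4*0.42 + 50*0.05 + 150.6*0.43 + 50*0.09 = 76.546 sabins.
ᾱ = 76.546 / 262.0 = 0.29.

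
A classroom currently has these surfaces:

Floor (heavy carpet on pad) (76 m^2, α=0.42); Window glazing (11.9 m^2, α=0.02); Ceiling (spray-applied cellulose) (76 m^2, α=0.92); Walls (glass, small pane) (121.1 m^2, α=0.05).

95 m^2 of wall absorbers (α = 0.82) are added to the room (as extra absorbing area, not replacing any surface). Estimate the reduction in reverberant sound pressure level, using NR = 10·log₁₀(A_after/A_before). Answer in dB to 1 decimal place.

Equivalent absorption area: A_before = 76*0.42 + 11.9*0.02 + 76*0.92 + 121.1*0.05 = 108.133 m^2.
Added absorption = 95 × 0.82 = 77.900 sabins.
A_after = 108.133 + 77.900 = 186.033 sabins.
Reduction = 10 log₁₀(A_after/A_before) = 10 log₁₀(1.7204) = 2.4 dB.

2.4 dB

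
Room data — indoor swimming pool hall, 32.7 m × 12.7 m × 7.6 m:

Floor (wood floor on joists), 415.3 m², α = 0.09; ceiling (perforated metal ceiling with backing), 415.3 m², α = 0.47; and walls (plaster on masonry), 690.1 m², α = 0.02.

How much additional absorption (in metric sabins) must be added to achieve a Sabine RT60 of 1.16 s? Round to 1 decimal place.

Total absorption A₁ = 415.3×0.09 + 415.3×0.47 + 690.1×0.02
  = 37.377 + 195.191 + 13.802 = 246.370 m² sabins.
Target A₂ = 0.161·3156.204/1.16 = 438.059 sabins (V = 3156.204 m³).
Shortfall: 438.059 − 246.370 = 191.7 sabins.

191.7 sabins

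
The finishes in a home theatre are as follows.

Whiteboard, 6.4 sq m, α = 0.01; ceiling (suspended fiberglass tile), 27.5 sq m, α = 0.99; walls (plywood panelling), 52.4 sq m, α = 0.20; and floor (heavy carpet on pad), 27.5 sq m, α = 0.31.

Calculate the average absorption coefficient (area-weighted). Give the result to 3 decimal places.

S = Σ Sᵢ = 6.4 + 27.5 + 52.4 + 27.5 = 113.8 sq m.
Weighted sum Σ Sα = 46.294.
ᾱ = A/S = 0.407.

0.407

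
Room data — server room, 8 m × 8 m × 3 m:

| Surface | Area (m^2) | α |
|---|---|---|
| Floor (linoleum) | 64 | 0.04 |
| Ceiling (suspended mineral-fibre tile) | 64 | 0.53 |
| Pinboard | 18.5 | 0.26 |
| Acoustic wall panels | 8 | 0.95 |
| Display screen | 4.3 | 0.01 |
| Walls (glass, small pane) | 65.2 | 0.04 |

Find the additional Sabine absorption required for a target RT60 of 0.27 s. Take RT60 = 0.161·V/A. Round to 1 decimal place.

Equivalent absorption area: A₁ = 64*0.04 + 64*0.53 + 18.5*0.26 + 8*0.95 + 4.3*0.01 + 65.2*0.04 = 51.541 m^2.
Target A₂ = 0.161·192/0.27 = 114.489 sabins (V = 192 m³).
Shortfall: 114.489 − 51.541 = 62.9 sabins.

62.9 sabins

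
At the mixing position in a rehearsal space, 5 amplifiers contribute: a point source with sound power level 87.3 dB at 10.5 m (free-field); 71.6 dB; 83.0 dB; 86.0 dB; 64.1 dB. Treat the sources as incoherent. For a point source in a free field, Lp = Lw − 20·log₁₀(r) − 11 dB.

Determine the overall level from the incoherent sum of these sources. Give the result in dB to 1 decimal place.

Source at 10.5 m: Lp = 87.3 − 20·log₁₀(10.5) − 11 = 55.9 dB.
Σ 10^(Lᵢ/10) = 6.15e+08.
Combined level = 10 log₁₀(6.15e+08) = 87.9 dB.

87.9 dB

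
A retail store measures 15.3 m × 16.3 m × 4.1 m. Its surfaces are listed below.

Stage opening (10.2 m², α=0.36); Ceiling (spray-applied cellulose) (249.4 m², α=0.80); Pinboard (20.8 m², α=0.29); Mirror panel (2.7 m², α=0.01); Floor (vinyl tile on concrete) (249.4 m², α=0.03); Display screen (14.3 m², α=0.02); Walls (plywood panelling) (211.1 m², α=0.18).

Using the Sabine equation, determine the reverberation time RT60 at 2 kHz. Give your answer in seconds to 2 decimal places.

Summing Sᵢαᵢ: 3.672 + 199.520 + 6.032 + 0.027 + 7.482 + 0.286 + 37.998 → A = 255.017 sabins.
Room volume: 1022.499 m³.
RT60 = 0.161 · V / A = 0.161 × 1022.499 / 255.017 = 0.65 s.

0.65 sec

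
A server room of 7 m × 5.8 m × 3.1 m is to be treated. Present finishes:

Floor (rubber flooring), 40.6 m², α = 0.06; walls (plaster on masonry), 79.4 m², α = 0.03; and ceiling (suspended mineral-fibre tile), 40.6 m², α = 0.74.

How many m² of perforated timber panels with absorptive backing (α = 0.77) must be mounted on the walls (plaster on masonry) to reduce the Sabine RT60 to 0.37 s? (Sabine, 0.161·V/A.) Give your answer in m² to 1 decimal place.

Total absorption A₁ = 40.6*0.06 + 79.4*0.03 + 40.6*0.74
  = 2.436 + 2.382 + 30.044 = 34.862 m² sabins.
Required A₂ = 0.161·125.86/0.37 = 54.766 sabins.
Absorption to add: 54.766 − 34.862 = 19.904 sabins.
Net gain per m²: Δα = 0.77 − 0.03 = 0.74.
Area = ΔA/Δα = 19.904/0.74 = 26.9 m².

26.9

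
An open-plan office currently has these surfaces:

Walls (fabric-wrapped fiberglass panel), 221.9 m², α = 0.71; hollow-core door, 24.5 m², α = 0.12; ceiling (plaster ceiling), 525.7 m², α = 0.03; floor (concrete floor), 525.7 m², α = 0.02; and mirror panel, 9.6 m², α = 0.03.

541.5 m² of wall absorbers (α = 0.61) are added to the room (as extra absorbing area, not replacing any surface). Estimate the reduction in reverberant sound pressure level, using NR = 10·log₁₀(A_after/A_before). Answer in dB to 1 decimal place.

4.4 dB

A_before = Σ Sᵢαᵢ = 221.9×0.71 + 24.5×0.12 + 525.7×0.03 + 525.7×0.02 + 9.6×0.03 = 187.062 sabins.
Added absorption = 541.5 × 0.61 = 330.315 sabins.
New total A_after = 517.377 sabins.
Reduction = 10 log₁₀(A_after/A_before) = 10 log₁₀(2.7658) = 4.4 dB.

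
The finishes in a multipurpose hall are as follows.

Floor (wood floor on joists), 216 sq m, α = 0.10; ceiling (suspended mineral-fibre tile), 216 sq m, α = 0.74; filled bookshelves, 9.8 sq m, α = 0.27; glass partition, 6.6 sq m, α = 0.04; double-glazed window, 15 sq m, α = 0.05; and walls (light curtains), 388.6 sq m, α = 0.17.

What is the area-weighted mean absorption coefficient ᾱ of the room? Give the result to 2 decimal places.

0.29

Total surface area S = 852.0 sq m.
Weighted sum Σ Sα = 251.162.
ᾱ = 251.162 / 852.0 = 0.29.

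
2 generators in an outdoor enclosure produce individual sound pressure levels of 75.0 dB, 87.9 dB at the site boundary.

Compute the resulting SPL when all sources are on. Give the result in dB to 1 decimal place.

Sum in the linear (power) domain: Σ 10^(Lᵢ/10) = 10^(75.0/10) + 10^(87.9/10) = 6.482e+08.
L_total = 10·log₁₀(6.482e+08) = 88.1 dB.

88.1 dB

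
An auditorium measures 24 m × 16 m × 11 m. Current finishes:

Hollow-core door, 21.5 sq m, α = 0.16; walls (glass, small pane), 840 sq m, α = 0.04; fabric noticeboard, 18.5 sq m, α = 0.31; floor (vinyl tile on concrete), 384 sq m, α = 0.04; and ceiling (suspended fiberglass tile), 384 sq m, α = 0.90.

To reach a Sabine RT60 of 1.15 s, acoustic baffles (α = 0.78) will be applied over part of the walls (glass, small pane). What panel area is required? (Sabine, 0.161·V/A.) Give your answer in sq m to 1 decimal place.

Summing Sᵢαᵢ: 3.440 + 33.600 + 5.735 + 15.360 + 345.600 → A₁ = 403.735 sabins.
Required A₂ = 0.161·4224/1.15 = 591.360 sabins.
ΔA needed = 591.360 − 403.735 = 187.625 sabins.
Net gain per sq m: Δα = 0.78 − 0.04 = 0.74.
Area = ΔA/Δα = 187.625/0.74 = 253.5 sq m.

253.5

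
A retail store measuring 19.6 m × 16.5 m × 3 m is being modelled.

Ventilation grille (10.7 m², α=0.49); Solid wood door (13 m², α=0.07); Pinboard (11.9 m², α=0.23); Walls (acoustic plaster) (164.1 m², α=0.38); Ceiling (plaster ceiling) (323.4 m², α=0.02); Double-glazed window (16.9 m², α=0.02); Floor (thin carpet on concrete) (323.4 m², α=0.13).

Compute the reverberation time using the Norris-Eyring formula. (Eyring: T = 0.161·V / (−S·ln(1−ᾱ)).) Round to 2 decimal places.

1.21 s

S = Σ Sᵢ = 863.4 m².
Σ(Sᵢαᵢ) = 10.7×0.49 + 13×0.07 + 11.9×0.23 + 164.1×0.38 + 323.4×0.02 + 16.9×0.02 + 323.4×0.13 = 120.096.
ᾱ = 120.096 / 863.4 = 0.1391.
Eyring denominator: −S ln(1−ᾱ) = 129.317.
V = 19.6 × 16.5 × 3 = 970.2 m³.
RT60 = 0.161 × 970.2 / 129.317 = 1.21 s.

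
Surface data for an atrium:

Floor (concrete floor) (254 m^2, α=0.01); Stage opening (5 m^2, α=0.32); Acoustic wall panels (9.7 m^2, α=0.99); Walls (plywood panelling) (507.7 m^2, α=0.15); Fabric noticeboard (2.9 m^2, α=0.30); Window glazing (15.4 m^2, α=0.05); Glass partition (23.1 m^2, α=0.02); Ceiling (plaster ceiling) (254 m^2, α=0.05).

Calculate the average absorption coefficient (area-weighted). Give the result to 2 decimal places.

Total surface area S = 1071.8 m^2.
Σ(Sᵢαᵢ) = 254·0.01 + 5·0.32 + 9.7·0.99 + 507.7·0.15 + 2.9·0.30 + 15.4·0.05 + 23.1·0.02 + 254·0.05 = 104.700.
ᾱ = A/S = 0.10.

0.10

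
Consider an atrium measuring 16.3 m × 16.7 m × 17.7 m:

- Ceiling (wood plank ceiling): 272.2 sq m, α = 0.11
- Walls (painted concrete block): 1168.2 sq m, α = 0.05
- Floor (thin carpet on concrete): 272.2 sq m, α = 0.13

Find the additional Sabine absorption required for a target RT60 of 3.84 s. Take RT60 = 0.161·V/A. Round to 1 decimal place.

78.3 sabins

Total absorption A₁ = 272.2×0.11 + 1168.2×0.05 + 272.2×0.13
  = 29.942 + 58.410 + 35.386 = 123.738 sq m sabins.
Target A₂ = 0.161·4818.117/3.84 = 202.010 sabins (V = 4818.117 m³).
Additional absorption ΔA = 202.010 − 123.738 = 78.3 sabins.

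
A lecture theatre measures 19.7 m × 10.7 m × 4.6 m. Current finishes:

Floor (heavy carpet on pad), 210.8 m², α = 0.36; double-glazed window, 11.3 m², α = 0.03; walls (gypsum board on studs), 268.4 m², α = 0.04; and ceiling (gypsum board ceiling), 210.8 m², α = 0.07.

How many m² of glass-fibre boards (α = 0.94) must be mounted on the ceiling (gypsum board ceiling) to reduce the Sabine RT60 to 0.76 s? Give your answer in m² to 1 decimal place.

Total absorption A₁ = 210.8×0.36 + 11.3×0.03 + 268.4×0.04 + 210.8×0.07
  = 75.888 + 0.339 + 10.736 + 14.756 = 101.719 m² sabins.
V = 969.634 m³. Target absorption A₂ = 0.161 × 969.634 / 0.76 = 205.409 sabins.
Absorption to add: 205.409 − 101.719 = 103.690 sabins.
Each m² of panel replacing the ceiling (gypsum board ceiling) adds (0.94 − 0.07) = 0.87 sabins.
Panel area = 103.690 / 0.87 = 119.2 m².

119.2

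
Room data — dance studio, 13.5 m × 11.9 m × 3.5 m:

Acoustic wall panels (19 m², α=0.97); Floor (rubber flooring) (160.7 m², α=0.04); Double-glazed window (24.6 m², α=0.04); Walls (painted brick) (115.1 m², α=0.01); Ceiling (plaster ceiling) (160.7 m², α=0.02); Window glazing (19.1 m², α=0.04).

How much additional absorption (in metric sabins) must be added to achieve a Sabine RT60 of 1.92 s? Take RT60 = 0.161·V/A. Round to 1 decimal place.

16.2 sabins

Total absorption A₁ = 19*0.97 + 160.7*0.04 + 24.6*0.04 + 115.1*0.01 + 160.7*0.02 + 19.1*0.04
  = 18.430 + 6.428 + 0.984 + 1.151 + 3.214 + 0.764 = 30.971 m² sabins.
V = 562.275 m³. Required absorption A₂ = 0.161 × 562.275 / 1.92 = 47.149 sabins.
ΔA = A₂ − A₁ = 47.149 − 30.971 = 16.2 sabins.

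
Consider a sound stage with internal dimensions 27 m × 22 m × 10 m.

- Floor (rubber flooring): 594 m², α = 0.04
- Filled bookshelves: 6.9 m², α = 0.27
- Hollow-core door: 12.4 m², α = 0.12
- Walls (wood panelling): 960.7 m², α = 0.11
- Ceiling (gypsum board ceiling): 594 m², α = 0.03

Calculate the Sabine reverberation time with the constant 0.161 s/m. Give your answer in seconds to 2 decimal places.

6.35 s

Total absorption A = 594·0.04 + 6.9·0.27 + 12.4·0.12 + 960.7·0.11 + 594·0.03
  = 23.760 + 1.863 + 1.488 + 105.677 + 17.820 = 150.608 m² sabins.
Room volume: 5940 m³.
T = 0.161 V/A = 0.161·5940/150.608 = 6.35 s.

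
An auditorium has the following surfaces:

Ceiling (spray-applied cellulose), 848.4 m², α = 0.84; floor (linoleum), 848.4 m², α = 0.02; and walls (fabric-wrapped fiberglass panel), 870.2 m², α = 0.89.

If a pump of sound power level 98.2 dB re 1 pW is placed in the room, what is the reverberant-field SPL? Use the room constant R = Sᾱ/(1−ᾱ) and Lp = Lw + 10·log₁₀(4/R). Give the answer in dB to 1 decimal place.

68.6 dB

Σ(Sᵢαᵢ) = 848.4×0.84 + 848.4×0.02 + 870.2×0.89 = 1504.102; total area S = 2567.0 m².
ᾱ = 1504.102/2567.0 = 0.5859; R = Sᾱ/(1−ᾱ) = 1504.102/(1−0.5859) = 3632.219 m².
Lp = Lw + 10 log₁₀(4/R) = 98.2 -29.58 = 68.6 dB.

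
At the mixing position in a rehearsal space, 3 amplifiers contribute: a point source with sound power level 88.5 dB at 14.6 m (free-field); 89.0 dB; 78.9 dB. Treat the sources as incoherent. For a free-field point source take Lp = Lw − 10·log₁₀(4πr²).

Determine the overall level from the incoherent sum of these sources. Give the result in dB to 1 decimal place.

Source at 14.6 m: Lp = 88.5 − 10·log₁₀(4π·14.6²) = 88.5 − 10·log₁₀(2678.648) = 54.2 dB.
Sum in the linear (power) domain: Σ 10^(Lᵢ/10) = 10^(54.2/10) + 10^(89.0/10) + 10^(78.9/10) = 8.722e+08.
Back to dB: 10·log₁₀ Σ = 89.4 dB.

89.4 dB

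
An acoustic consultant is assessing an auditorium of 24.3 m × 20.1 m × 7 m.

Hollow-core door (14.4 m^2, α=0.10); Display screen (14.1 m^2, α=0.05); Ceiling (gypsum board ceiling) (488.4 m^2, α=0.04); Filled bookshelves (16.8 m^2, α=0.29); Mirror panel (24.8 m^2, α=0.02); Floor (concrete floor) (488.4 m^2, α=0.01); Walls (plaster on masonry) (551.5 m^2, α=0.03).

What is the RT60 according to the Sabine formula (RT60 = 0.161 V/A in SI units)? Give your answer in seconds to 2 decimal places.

11.35 s

A = Σ Sᵢαᵢ = 14.4·0.10 + 14.1·0.05 + 488.4·0.04 + 16.8·0.29 + 24.8·0.02 + 488.4·0.01 + 551.5·0.03 = 48.478 sabins.
Volume V = 24.3 × 20.1 × 7 = 3419.01 m³.
T = 0.161 V/A = 0.161·3419.01/48.478 = 11.35 s.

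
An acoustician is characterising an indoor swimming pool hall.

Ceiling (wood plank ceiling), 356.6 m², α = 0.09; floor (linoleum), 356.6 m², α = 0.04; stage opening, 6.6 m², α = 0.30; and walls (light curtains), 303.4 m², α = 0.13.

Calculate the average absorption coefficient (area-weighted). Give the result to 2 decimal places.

S = Σ Sᵢ = 356.6 + 356.6 + 6.6 + 303.4 = 1023.2 m².
Σ(Sᵢαᵢ) = 356.6*0.09 + 356.6*0.04 + 6.6*0.30 + 303.4*0.13 = 87.780.
ᾱ = A/S = 0.09.

0.09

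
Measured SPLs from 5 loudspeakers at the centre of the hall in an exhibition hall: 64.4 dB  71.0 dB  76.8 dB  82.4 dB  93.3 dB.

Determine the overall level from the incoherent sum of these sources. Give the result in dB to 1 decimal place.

Converting to relative power and adding: 10^(64.4/10) + 10^(71.0/10) + 10^(76.8/10) + 10^(82.4/10) + 10^(93.3/10) = 2.375e+09.
Combined level = 10 log₁₀(2.375e+09) = 93.8 dB.

93.8 dB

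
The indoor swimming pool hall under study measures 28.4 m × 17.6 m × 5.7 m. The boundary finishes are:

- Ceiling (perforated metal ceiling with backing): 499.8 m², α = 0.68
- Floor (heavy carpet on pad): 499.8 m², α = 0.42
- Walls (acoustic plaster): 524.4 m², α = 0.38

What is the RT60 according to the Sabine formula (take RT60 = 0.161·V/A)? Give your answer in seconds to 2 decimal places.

0.61 seconds

Equivalent absorption area: A = 499.8·0.68 + 499.8·0.42 + 524.4·0.38 = 749.052 m².
V = 28.4·17.6·5.7 = 2849.088 m³.
T = 0.161 V/A = 0.161·2849.088/749.052 = 0.61 s.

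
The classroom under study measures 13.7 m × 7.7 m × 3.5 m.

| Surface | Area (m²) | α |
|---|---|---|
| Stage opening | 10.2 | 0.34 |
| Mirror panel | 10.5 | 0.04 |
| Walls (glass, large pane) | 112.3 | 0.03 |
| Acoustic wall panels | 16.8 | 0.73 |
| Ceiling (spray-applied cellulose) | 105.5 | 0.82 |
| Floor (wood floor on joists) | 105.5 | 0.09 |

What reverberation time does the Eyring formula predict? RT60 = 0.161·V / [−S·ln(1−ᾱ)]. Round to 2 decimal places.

Total surface area S = 10.2 + 10.5 + 112.3 + 16.8 + 105.5 + 105.5 = 360.8 m².
Σ(Sᵢαᵢ) = 10.2·0.34 + 10.5·0.04 + 112.3·0.03 + 16.8·0.73 + 105.5·0.82 + 105.5·0.09 = 115.526.
Mean coefficient ᾱ = A/S = 0.3202.
−S·ln(1−ᾱ) = −360.8 × ln(1 − 0.3202) = 139.253.
V = 13.7 × 7.7 × 3.5 = 369.215 m³.
T = 0.161·V/[−S·ln(1−ᾱ)] = 0.161·369.215/139.253 = 0.43 s.

0.43 s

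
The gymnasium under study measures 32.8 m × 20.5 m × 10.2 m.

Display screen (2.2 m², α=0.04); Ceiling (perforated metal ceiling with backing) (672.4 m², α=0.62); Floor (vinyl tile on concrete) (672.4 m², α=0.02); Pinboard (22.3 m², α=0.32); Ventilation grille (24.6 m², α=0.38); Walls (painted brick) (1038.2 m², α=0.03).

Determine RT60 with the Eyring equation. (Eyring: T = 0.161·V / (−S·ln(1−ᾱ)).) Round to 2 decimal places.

S = Σ Sᵢ = 2432.1 m².
Absorption A = 2.2×0.04 + 672.4×0.62 + 672.4×0.02 + 22.3×0.32 + 24.6×0.38 + 1038.2×0.03 = 478.054 sabins.
Mean coefficient ᾱ = A/S = 0.1966.
−S·ln(1−ᾱ) = −2432.1 × ln(1 − 0.1966) = 532.393.
V = 32.8 × 20.5 × 10.2 = 6858.48 m³.
RT60 = 0.161 × 6858.48 / 532.393 = 2.07 s.

2.07 s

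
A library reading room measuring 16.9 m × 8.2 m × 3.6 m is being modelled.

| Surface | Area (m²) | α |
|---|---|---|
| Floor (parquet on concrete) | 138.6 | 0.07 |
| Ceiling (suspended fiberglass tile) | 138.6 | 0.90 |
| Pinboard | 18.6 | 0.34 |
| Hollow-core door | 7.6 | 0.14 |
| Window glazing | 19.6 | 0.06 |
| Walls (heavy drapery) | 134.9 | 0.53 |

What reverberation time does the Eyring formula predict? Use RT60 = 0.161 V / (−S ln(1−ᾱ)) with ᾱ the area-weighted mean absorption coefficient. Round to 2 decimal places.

0.28 s

S = Σ Sᵢ = 457.9 m².
Absorption A = 138.6·0.07 + 138.6·0.90 + 18.6·0.34 + 7.6·0.14 + 19.6·0.06 + 134.9·0.53 = 214.503 sabins.
ᾱ = 214.503 / 457.9 = 0.4684.
−S·ln(1−ᾱ) = −457.9 × ln(1 − 0.4684) = 289.331.
V = 16.9 × 8.2 × 3.6 = 498.888 m³.
T = 0.161·V/[−S·ln(1−ᾱ)] = 0.161·498.888/289.331 = 0.28 s.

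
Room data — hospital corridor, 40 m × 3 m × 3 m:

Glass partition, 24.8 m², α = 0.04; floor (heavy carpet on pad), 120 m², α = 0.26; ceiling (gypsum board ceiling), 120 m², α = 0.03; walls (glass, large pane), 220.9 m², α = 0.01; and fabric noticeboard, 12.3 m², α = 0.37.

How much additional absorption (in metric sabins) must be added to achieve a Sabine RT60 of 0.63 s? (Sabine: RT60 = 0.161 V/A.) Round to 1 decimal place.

49.4 sabins

A₁ = Σ Sᵢαᵢ = 24.8*0.04 + 120*0.26 + 120*0.03 + 220.9*0.01 + 12.3*0.37 = 42.552 sabins.
V = 360 m³. Required absorption A₂ = 0.161 × 360 / 0.63 = 92.000 sabins.
ΔA = A₂ − A₁ = 92.000 − 42.552 = 49.4 sabins.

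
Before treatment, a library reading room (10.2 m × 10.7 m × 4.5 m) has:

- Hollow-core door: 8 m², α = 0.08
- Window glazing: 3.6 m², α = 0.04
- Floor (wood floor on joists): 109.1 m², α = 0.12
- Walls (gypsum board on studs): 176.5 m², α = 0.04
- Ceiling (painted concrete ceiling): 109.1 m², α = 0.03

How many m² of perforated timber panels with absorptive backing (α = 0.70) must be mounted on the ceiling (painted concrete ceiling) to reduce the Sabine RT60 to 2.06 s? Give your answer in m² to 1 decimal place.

21.2

Equivalent absorption area: A₁ = 8×0.08 + 3.6×0.04 + 109.1×0.12 + 176.5×0.04 + 109.1×0.03 = 24.209 m².
Required A₂ = 0.161·491.13/2.06 = 38.384 sabins.
ΔA needed = 38.384 − 24.209 = 14.175 sabins.
Net gain per m²: Δα = 0.70 − 0.03 = 0.67.
Panel area = 14.175 / 0.67 = 21.2 m².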